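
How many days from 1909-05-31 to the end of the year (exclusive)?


Day of year: 151 of 365
Remaining = 365 - 151

214 days


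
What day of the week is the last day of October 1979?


October 1979 has 31 days
Anchor: Jan 1, 1979. With p = 1979 - 1 = 1978: (p + p//4 - p//100 + p//400) mod 7 = (1978 + 494 - 19 + 4) mod 7 = 2457 mod 7 = 0 -> Monday (Mon=0 ... Sun=6)
Days before October (Jan-Sep): 273; October 1 index = (0 + 273) mod 7 = 0 -> Monday
Last day offset: 31 - 1 = 30 days
Weekday index = (0 + 30) mod 7 = 2

Wednesday, October 31


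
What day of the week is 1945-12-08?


Date: December 8, 1945
Anchor: Jan 1, 1945. With p = 1945 - 1 = 1944: (p + p//4 - p//100 + p//400) mod 7 = (1944 + 486 - 19 + 4) mod 7 = 2415 mod 7 = 0 -> Monday (Mon=0 ... Sun=6)
Days before December (Jan-Nov): 334; offset = 334 + 8 - 1 = 341
Weekday index = (0 + 341) mod 7 = 5

Day of the week: Saturday


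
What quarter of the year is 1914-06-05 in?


Month: June (month 6)
Q1: Jan-Mar, Q2: Apr-Jun, Q3: Jul-Sep, Q4: Oct-Dec

Q2


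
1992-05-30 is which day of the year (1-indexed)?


Date: May 30, 1992
Days in months 1 through 4: 121
Plus 30 days in May

Day of year: 151


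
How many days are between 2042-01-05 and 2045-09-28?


From 2042-01-05 to 2045-09-28
2042-01-05: day of year = 5
2045-09-28: days before September = 31 + 28 + 31 + 30 + 31 + 30 + 31 + 31 = 243 (2045 is not a leap year); day of year = 243 + 28 = 271
Rest of 2042: 365 - 5 = 360
Full years 2043 (365), 2044 (366): 731
Total = 360 + 731 + 271 = 1362

1362 days


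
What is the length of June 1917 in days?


June 1917

30 days


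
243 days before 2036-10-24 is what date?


Start: 2036-10-24, subtract 243 days
Back 24 days from October 24 reaches September 30, 2036 -> 219 left
September 2036 has 30 days -> back to August 31, 2036 -> 189 left
August 2036 has 31 days -> back to July 31, 2036 -> 158 left
July 2036 has 31 days -> back to June 30, 2036 -> 127 left
June 2036 has 30 days -> back to May 31, 2036 -> 97 left
May 2036 has 31 days -> back to April 30, 2036 -> 66 left
April 2036 has 30 days -> back to March 31, 2036 -> 36 left
March 2036 has 31 days -> back to February 29, 2036 -> 5 left
February 2036: 29 - 5 = 24 -> lands on February 24

Result: 2036-02-24


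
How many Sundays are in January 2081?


January 2081 has 31 days
Anchor: Jan 1, 2081. With p = 2081 - 1 = 2080: (p + p//4 - p//100 + p//400) mod 7 = (2080 + 520 - 20 + 5) mod 7 = 2585 mod 7 = 2 -> Wednesday (Mon=0 ... Sun=6)
January 1 is the anchor itself -> Wednesday
First Sunday is January 5
Sundays: 5, 12, 19, 26

4 Sundays


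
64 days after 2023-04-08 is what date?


Start: 2023-04-08, add 64 days
April 2023 has 30 days: 30 - 8 = 22 days to April 30 -> 42 left
May 2023 has 31 days -> 11 left
June 2023: 11 <= 30 -> lands on June 11

Result: 2023-06-11


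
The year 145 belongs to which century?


Century = (year - 1) // 100 + 1
= (145 - 1) // 100 + 1
= 144 // 100 + 1
= 1 + 1

2nd century


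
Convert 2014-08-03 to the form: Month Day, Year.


ISO 2014-08-03 parses as year=2014, month=08, day=03
Month 8 -> August

August 3, 2014


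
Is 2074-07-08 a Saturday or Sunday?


Anchor: Jan 1, 2074. With p = 2074 - 1 = 2073: (p + p//4 - p//100 + p//400) mod 7 = (2073 + 518 - 20 + 5) mod 7 = 2576 mod 7 = 0 -> Monday (Mon=0 ... Sun=6)
Day of year: 189; offset = 188
Weekday index = (0 + 188) mod 7 = 6 -> Sunday
Weekend days: Saturday, Sunday

Yes


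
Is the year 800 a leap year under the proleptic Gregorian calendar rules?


Gregorian leap year rule: divisible by 4, but not by 100, unless also by 400.
800 is divisible by 400 -> leap year

Yes


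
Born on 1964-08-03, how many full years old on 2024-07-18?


Birth: 1964-08-03
Reference: 2024-07-18
Year difference: 2024 - 1964 = 60
Birthday not yet reached in 2024, subtract 1

59 years old


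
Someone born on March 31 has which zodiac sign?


Date: March 31
Conventional tropical zodiac dates: Aries from March 21 onward; Taurus starts April 20
March 31 falls within the Aries range

Aries


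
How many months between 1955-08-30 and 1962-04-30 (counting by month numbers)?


From August 1955 to April 1962
7 years * 12 = 84 months, minus 4 months = 80

80 months


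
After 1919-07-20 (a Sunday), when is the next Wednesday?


Current: Sunday
Target: Wednesday
Days ahead: 3

Next Wednesday: 1919-07-23


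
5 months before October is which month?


October is month 10
10 - 5 = 5

May


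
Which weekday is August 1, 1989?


Target: August 1, 1989
Anchor: Jan 1, 1989. With p = 1989 - 1 = 1988: (p + p//4 - p//100 + p//400) mod 7 = (1988 + 497 - 19 + 4) mod 7 = 2470 mod 7 = 6 -> Sunday (Mon=0 ... Sun=6)
Days before August (Jan-Jul): 212 days
Weekday index = (6 + 212) mod 7 = 1

Tuesday


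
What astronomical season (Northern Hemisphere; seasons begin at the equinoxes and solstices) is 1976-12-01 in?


Date: December 1
Astronomical Autumn (approx.; exact equinox/solstice day varies by year): September 22 to December 20
December 1 falls within the Autumn window

Autumn


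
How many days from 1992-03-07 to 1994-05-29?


From 1992-03-07 to 1994-05-29
1992-03-07: days before March = 31 + 29 = 60 (1992 is a leap year); day of year = 60 + 7 = 67
1994-05-29: days before May = 31 + 28 + 31 + 30 = 120 (1994 is not a leap year); day of year = 120 + 29 = 149
Rest of 1992: 366 - 67 = 299
Full years 1993 (365): 365
Total = 299 + 365 + 149 = 813

813 days


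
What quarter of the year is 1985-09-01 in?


Month: September (month 9)
Q1: Jan-Mar, Q2: Apr-Jun, Q3: Jul-Sep, Q4: Oct-Dec

Q3


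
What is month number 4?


Month 4 of 12

April


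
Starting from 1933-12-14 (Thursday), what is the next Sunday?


Current: Thursday
Target: Sunday
Days ahead: 3

Next Sunday: 1933-12-17


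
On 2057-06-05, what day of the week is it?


Date: June 5, 2057
Anchor: Jan 1, 2057. With p = 2057 - 1 = 2056: (p + p//4 - p//100 + p//400) mod 7 = (2056 + 514 - 20 + 5) mod 7 = 2555 mod 7 = 0 -> Monday (Mon=0 ... Sun=6)
Days before June (Jan-May): 151; offset = 151 + 5 - 1 = 155
Weekday index = (0 + 155) mod 7 = 1

Day of the week: Tuesday


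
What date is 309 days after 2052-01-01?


Start: 2052-01-01, add 309 days
January 2052 has 31 days: 31 - 1 = 30 days to January 31 -> 279 left
February 2052 has 29 days -> 250 left
March 2052 has 31 days -> 219 left
April 2052 has 30 days -> 189 left
May 2052 has 31 days -> 158 left
June 2052 has 30 days -> 128 left
July 2052 has 31 days -> 97 left
August 2052 has 31 days -> 66 left
September 2052 has 30 days -> 36 left
October 2052 has 31 days -> 5 left
November 2052: 5 <= 30 -> lands on November 5

Result: 2052-11-05


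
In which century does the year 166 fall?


Century = (year - 1) // 100 + 1
= (166 - 1) // 100 + 1
= 165 // 100 + 1
= 1 + 1

2nd century


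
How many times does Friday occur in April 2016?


April 2016 has 30 days
Anchor: Jan 1, 2016. With p = 2016 - 1 = 2015: (p + p//4 - p//100 + p//400) mod 7 = (2015 + 503 - 20 + 5) mod 7 = 2503 mod 7 = 4 -> Friday (Mon=0 ... Sun=6)
Days before April (Jan-Mar): 91; April 1 index = (4 + 91) mod 7 = 4 -> Friday
First Friday is April 1
Fridays: 1, 8, 15, 22, 29

5 Fridays


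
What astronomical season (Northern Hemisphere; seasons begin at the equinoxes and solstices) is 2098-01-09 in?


Date: January 9
Astronomical Winter (approx.; exact equinox/solstice day varies by year): December 21 to March 19
January 9 falls within the Winter window

Winter


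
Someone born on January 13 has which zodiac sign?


Date: January 13
Conventional tropical zodiac dates: Capricorn from December 22 onward; Aquarius starts January 20
January 13 falls within the Capricorn range

Capricorn


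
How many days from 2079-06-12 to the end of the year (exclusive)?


Day of year: 163 of 365
Remaining = 365 - 163

202 days


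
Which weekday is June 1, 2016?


Target: June 1, 2016
Anchor: Jan 1, 2016. With p = 2016 - 1 = 2015: (p + p//4 - p//100 + p//400) mod 7 = (2015 + 503 - 20 + 5) mod 7 = 2503 mod 7 = 4 -> Friday (Mon=0 ... Sun=6)
Days before June (Jan-May): 152 days
Weekday index = (4 + 152) mod 7 = 2

Wednesday


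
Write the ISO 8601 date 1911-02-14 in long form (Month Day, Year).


ISO 1911-02-14 parses as year=1911, month=02, day=14
Month 2 -> February

February 14, 1911


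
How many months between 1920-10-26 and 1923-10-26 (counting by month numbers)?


From October 1920 to October 1923
3 years * 12 = 36 months = 36

36 months


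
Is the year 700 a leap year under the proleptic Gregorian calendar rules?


Gregorian leap year rule: divisible by 4, but not by 100, unless also by 400.
700 is divisible by 100 but not 400 -> not a leap year

No


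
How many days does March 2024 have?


March 2024

31 days


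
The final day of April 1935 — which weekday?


April 1935 has 30 days
Anchor: Jan 1, 1935. With p = 1935 - 1 = 1934: (p + p//4 - p//100 + p//400) mod 7 = (1934 + 483 - 19 + 4) mod 7 = 2402 mod 7 = 1 -> Tuesday (Mon=0 ... Sun=6)
Days before April (Jan-Mar): 90; April 1 index = (1 + 90) mod 7 = 0 -> Monday
Last day offset: 30 - 1 = 29 days
Weekday index = (0 + 29) mod 7 = 1

Tuesday, April 30


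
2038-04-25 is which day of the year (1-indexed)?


Date: April 25, 2038
Days in months 1 through 3: 90
Plus 25 days in April

Day of year: 115


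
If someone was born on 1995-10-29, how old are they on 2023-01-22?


Birth: 1995-10-29
Reference: 2023-01-22
Year difference: 2023 - 1995 = 28
Birthday not yet reached in 2023, subtract 1

27 years old


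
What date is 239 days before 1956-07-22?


Start: 1956-07-22, subtract 239 days
Back 22 days from July 22 reaches June 30, 1956 -> 217 left
June 1956 has 30 days -> back to May 31, 1956 -> 187 left
May 1956 has 31 days -> back to April 30, 1956 -> 156 left
April 1956 has 30 days -> back to March 31, 1956 -> 126 left
March 1956 has 31 days -> back to February 29, 1956 -> 95 left
February 1956 has 29 days -> back to January 31, 1956 -> 66 left
January 1956 has 31 days -> back to December 31, 1955 -> 35 left
December 1955 has 31 days -> back to November 30, 1955 -> 4 left
November 1955: 30 - 4 = 26 -> lands on November 26

Result: 1955-11-26


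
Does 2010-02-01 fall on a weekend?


Anchor: Jan 1, 2010. With p = 2010 - 1 = 2009: (p + p//4 - p//100 + p//400) mod 7 = (2009 + 502 - 20 + 5) mod 7 = 2496 mod 7 = 4 -> Friday (Mon=0 ... Sun=6)
Day of year: 32; offset = 31
Weekday index = (4 + 31) mod 7 = 0 -> Monday
Weekend days: Saturday, Sunday

No


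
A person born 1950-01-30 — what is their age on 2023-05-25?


Birth: 1950-01-30
Reference: 2023-05-25
Year difference: 2023 - 1950 = 73

73 years old


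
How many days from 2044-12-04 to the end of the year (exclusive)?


Day of year: 339 of 366
Remaining = 366 - 339

27 days


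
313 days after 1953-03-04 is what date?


Start: 1953-03-04, add 313 days
March 1953 has 31 days: 31 - 4 = 27 days to March 31 -> 286 left
April 1953 has 30 days -> 256 left
May 1953 has 31 days -> 225 left
June 1953 has 30 days -> 195 left
July 1953 has 31 days -> 164 left
August 1953 has 31 days -> 133 left
September 1953 has 30 days -> 103 left
October 1953 has 31 days -> 72 left
November 1953 has 30 days -> 42 left
December 1953 has 31 days -> 11 left
January 1954: 11 <= 31 -> lands on January 11

Result: 1954-01-11


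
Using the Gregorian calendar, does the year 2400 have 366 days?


Gregorian leap year rule: divisible by 4, but not by 100, unless also by 400.
2400 is divisible by 400 -> leap year

Yes


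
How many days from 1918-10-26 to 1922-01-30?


From 1918-10-26 to 1922-01-30
1918-10-26: days before October = 31 + 28 + 31 + 30 + 31 + 30 + 31 + 31 + 30 = 273 (1918 is not a leap year); day of year = 273 + 26 = 299
1922-01-30: day of year = 30
Rest of 1918: 365 - 299 = 66
Full years 1919 (365), 1920 (366), 1921 (365): 1096
Total = 66 + 1096 + 30 = 1192

1192 days


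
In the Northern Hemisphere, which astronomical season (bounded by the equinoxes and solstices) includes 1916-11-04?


Date: November 4
Astronomical Autumn (approx.; exact equinox/solstice day varies by year): September 22 to December 20
November 4 falls within the Autumn window

Autumn


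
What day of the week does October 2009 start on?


Target: October 1, 2009
Anchor: Jan 1, 2009. With p = 2009 - 1 = 2008: (p + p//4 - p//100 + p//400) mod 7 = (2008 + 502 - 20 + 5) mod 7 = 2495 mod 7 = 3 -> Thursday (Mon=0 ... Sun=6)
Days before October (Jan-Sep): 273 days
Weekday index = (3 + 273) mod 7 = 3

Thursday


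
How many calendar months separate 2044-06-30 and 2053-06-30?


From June 2044 to June 2053
9 years * 12 = 108 months = 108

108 months


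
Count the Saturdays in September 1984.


September 1984 has 30 days
Anchor: Jan 1, 1984. With p = 1984 - 1 = 1983: (p + p//4 - p//100 + p//400) mod 7 = (1983 + 495 - 19 + 4) mod 7 = 2463 mod 7 = 6 -> Sunday (Mon=0 ... Sun=6)
Days before September (Jan-Aug): 244; September 1 index = (6 + 244) mod 7 = 5 -> Saturday
First Saturday is September 1
Saturdays: 1, 8, 15, 22, 29

5 Saturdays


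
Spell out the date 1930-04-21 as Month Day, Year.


ISO 1930-04-21 parses as year=1930, month=04, day=21
Month 4 -> April

April 21, 1930


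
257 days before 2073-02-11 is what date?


Start: 2073-02-11, subtract 257 days
Back 11 days from February 11 reaches January 31, 2073 -> 246 left
January 2073 has 31 days -> back to December 31, 2072 -> 215 left
December 2072 has 31 days -> back to November 30, 2072 -> 184 left
November 2072 has 30 days -> back to October 31, 2072 -> 154 left
October 2072 has 31 days -> back to September 30, 2072 -> 123 left
September 2072 has 30 days -> back to August 31, 2072 -> 93 left
August 2072 has 31 days -> back to July 31, 2072 -> 62 left
July 2072 has 31 days -> back to June 30, 2072 -> 31 left
June 2072 has 30 days -> back to May 31, 2072 -> 1 left
May 2072: 31 - 1 = 30 -> lands on May 30

Result: 2072-05-30


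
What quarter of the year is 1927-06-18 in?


Month: June (month 6)
Q1: Jan-Mar, Q2: Apr-Jun, Q3: Jul-Sep, Q4: Oct-Dec

Q2


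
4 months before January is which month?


January is month 1
1 - 4 = -3; wrap: -3 + 12 = 9

September


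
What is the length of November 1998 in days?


November 1998

30 days


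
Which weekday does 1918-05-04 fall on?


Date: May 4, 1918
Anchor: Jan 1, 1918. With p = 1918 - 1 = 1917: (p + p//4 - p//100 + p//400) mod 7 = (1917 + 479 - 19 + 4) mod 7 = 2381 mod 7 = 1 -> Tuesday (Mon=0 ... Sun=6)
Days before May (Jan-Apr): 120; offset = 120 + 4 - 1 = 123
Weekday index = (1 + 123) mod 7 = 5

Day of the week: Saturday


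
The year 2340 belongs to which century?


Century = (year - 1) // 100 + 1
= (2340 - 1) // 100 + 1
= 2339 // 100 + 1
= 23 + 1

24th century


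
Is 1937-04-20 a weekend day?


Anchor: Jan 1, 1937. With p = 1937 - 1 = 1936: (p + p//4 - p//100 + p//400) mod 7 = (1936 + 484 - 19 + 4) mod 7 = 2405 mod 7 = 4 -> Friday (Mon=0 ... Sun=6)
Day of year: 110; offset = 109
Weekday index = (4 + 109) mod 7 = 1 -> Tuesday
Weekend days: Saturday, Sunday

No


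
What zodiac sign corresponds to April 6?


Date: April 6
Conventional tropical zodiac dates: Aries from March 21 onward; Taurus starts April 20
April 6 falls within the Aries range

Aries


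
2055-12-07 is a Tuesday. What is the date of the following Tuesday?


Current: Tuesday
Target: Tuesday
Days ahead: 7

Next Tuesday: 2055-12-14


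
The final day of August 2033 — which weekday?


August 2033 has 31 days
Anchor: Jan 1, 2033. With p = 2033 - 1 = 2032: (p + p//4 - p//100 + p//400) mod 7 = (2032 + 508 - 20 + 5) mod 7 = 2525 mod 7 = 5 -> Saturday (Mon=0 ... Sun=6)
Days before August (Jan-Jul): 212; August 1 index = (5 + 212) mod 7 = 0 -> Monday
Last day offset: 31 - 1 = 30 days
Weekday index = (0 + 30) mod 7 = 2

Wednesday, August 31


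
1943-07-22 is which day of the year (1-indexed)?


Date: July 22, 1943
Days in months 1 through 6: 181
Plus 22 days in July

Day of year: 203


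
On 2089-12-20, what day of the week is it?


Date: December 20, 2089
Anchor: Jan 1, 2089. With p = 2089 - 1 = 2088: (p + p//4 - p//100 + p//400) mod 7 = (2088 + 522 - 20 + 5) mod 7 = 2595 mod 7 = 5 -> Saturday (Mon=0 ... Sun=6)
Days before December (Jan-Nov): 334; offset = 334 + 20 - 1 = 353
Weekday index = (5 + 353) mod 7 = 1

Day of the week: Tuesday


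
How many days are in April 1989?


April 1989

30 days


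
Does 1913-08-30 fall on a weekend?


Anchor: Jan 1, 1913. With p = 1913 - 1 = 1912: (p + p//4 - p//100 + p//400) mod 7 = (1912 + 478 - 19 + 4) mod 7 = 2375 mod 7 = 2 -> Wednesday (Mon=0 ... Sun=6)
Day of year: 242; offset = 241
Weekday index = (2 + 241) mod 7 = 5 -> Saturday
Weekend days: Saturday, Sunday

Yes


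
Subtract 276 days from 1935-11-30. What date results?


Start: 1935-11-30, subtract 276 days
Back 30 days from November 30 reaches October 31, 1935 -> 246 left
October 1935 has 31 days -> back to September 30, 1935 -> 215 left
September 1935 has 30 days -> back to August 31, 1935 -> 185 left
August 1935 has 31 days -> back to July 31, 1935 -> 154 left
July 1935 has 31 days -> back to June 30, 1935 -> 123 left
June 1935 has 30 days -> back to May 31, 1935 -> 93 left
May 1935 has 31 days -> back to April 30, 1935 -> 62 left
April 1935 has 30 days -> back to March 31, 1935 -> 32 left
March 1935 has 31 days -> back to February 28, 1935 -> 1 left
February 1935: 28 - 1 = 27 -> lands on February 27

Result: 1935-02-27


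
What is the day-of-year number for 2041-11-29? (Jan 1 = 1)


Date: November 29, 2041
Days in months 1 through 10: 304
Plus 29 days in November

Day of year: 333


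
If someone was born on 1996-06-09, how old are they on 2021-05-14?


Birth: 1996-06-09
Reference: 2021-05-14
Year difference: 2021 - 1996 = 25
Birthday not yet reached in 2021, subtract 1

24 years old


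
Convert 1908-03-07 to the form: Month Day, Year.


ISO 1908-03-07 parses as year=1908, month=03, day=07
Month 3 -> March

March 7, 1908


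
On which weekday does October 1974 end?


October 1974 has 31 days
Anchor: Jan 1, 1974. With p = 1974 - 1 = 1973: (p + p//4 - p//100 + p//400) mod 7 = (1973 + 493 - 19 + 4) mod 7 = 2451 mod 7 = 1 -> Tuesday (Mon=0 ... Sun=6)
Days before October (Jan-Sep): 273; October 1 index = (1 + 273) mod 7 = 1 -> Tuesday
Last day offset: 31 - 1 = 30 days
Weekday index = (1 + 30) mod 7 = 3

Thursday, October 31


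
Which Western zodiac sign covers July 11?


Date: July 11
Conventional tropical zodiac dates: Cancer from June 21 onward; Leo starts July 23
July 11 falls within the Cancer range

Cancer


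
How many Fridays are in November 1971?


November 1971 has 30 days
Anchor: Jan 1, 1971. With p = 1971 - 1 = 1970: (p + p//4 - p//100 + p//400) mod 7 = (1970 + 492 - 19 + 4) mod 7 = 2447 mod 7 = 4 -> Friday (Mon=0 ... Sun=6)
Days before November (Jan-Oct): 304; November 1 index = (4 + 304) mod 7 = 0 -> Monday
First Friday is November 5
Fridays: 5, 12, 19, 26

4 Fridays


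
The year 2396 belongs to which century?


Century = (year - 1) // 100 + 1
= (2396 - 1) // 100 + 1
= 2395 // 100 + 1
= 23 + 1

24th century


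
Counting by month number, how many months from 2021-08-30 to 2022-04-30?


From August 2021 to April 2022
1 year * 12 = 12 months, minus 4 months = 8

8 months


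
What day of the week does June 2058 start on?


Target: June 1, 2058
Anchor: Jan 1, 2058. With p = 2058 - 1 = 2057: (p + p//4 - p//100 + p//400) mod 7 = (2057 + 514 - 20 + 5) mod 7 = 2556 mod 7 = 1 -> Tuesday (Mon=0 ... Sun=6)
Days before June (Jan-May): 151 days
Weekday index = (1 + 151) mod 7 = 5

Saturday


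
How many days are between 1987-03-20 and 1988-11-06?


From 1987-03-20 to 1988-11-06
1987-03-20: days before March = 31 + 28 = 59 (1987 is not a leap year); day of year = 59 + 20 = 79
1988-11-06: days before November = 31 + 29 + 31 + 30 + 31 + 30 + 31 + 31 + 30 + 31 = 305 (1988 is a leap year); day of year = 305 + 6 = 311
Rest of 1987: 365 - 79 = 286
Total = 286 + 311 = 597

597 days


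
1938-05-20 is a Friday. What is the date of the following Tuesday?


Current: Friday
Target: Tuesday
Days ahead: 4

Next Tuesday: 1938-05-24


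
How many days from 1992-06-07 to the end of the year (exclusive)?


Day of year: 159 of 366
Remaining = 366 - 159

207 days


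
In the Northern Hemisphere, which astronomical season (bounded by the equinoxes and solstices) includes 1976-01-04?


Date: January 4
Astronomical Winter (approx.; exact equinox/solstice day varies by year): December 21 to March 19
January 4 falls within the Winter window

Winter


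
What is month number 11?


Month 11 of 12

November


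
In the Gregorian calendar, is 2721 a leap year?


Gregorian leap year rule: divisible by 4, but not by 100, unless also by 400.
2721 is not divisible by 4 -> not a leap year

No


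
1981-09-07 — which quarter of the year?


Month: September (month 9)
Q1: Jan-Mar, Q2: Apr-Jun, Q3: Jul-Sep, Q4: Oct-Dec

Q3


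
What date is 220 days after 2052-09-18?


Start: 2052-09-18, add 220 days
September 2052 has 30 days: 30 - 18 = 12 days to September 30 -> 208 left
October 2052 has 31 days -> 177 left
November 2052 has 30 days -> 147 left
December 2052 has 31 days -> 116 left
January 2053 has 31 days -> 85 left
February 2053 has 28 days -> 57 left
March 2053 has 31 days -> 26 left
April 2053: 26 <= 30 -> lands on April 26

Result: 2053-04-26


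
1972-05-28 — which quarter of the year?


Month: May (month 5)
Q1: Jan-Mar, Q2: Apr-Jun, Q3: Jul-Sep, Q4: Oct-Dec

Q2


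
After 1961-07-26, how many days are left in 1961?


Day of year: 207 of 365
Remaining = 365 - 207

158 days


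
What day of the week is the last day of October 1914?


October 1914 has 31 days
Anchor: Jan 1, 1914. With p = 1914 - 1 = 1913: (p + p//4 - p//100 + p//400) mod 7 = (1913 + 478 - 19 + 4) mod 7 = 2376 mod 7 = 3 -> Thursday (Mon=0 ... Sun=6)
Days before October (Jan-Sep): 273; October 1 index = (3 + 273) mod 7 = 3 -> Thursday
Last day offset: 31 - 1 = 30 days
Weekday index = (3 + 30) mod 7 = 5

Saturday, October 31


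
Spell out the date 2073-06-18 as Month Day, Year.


ISO 2073-06-18 parses as year=2073, month=06, day=18
Month 6 -> June

June 18, 2073


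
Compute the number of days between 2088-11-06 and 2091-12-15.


From 2088-11-06 to 2091-12-15
2088-11-06: days before November = 31 + 29 + 31 + 30 + 31 + 30 + 31 + 31 + 30 + 31 = 305 (2088 is a leap year); day of year = 305 + 6 = 311
2091-12-15: days before December = 31 + 28 + 31 + 30 + 31 + 30 + 31 + 31 + 30 + 31 + 30 = 334 (2091 is not a leap year); day of year = 334 + 15 = 349
Rest of 2088: 366 - 311 = 55
Full years 2089 (365), 2090 (365): 730
Total = 55 + 730 + 349 = 1134

1134 days


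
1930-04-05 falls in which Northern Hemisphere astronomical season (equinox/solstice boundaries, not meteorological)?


Date: April 5
Astronomical Spring (approx.; exact equinox/solstice day varies by year): March 20 to June 20
April 5 falls within the Spring window

Spring


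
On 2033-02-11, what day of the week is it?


Date: February 11, 2033
Anchor: Jan 1, 2033. With p = 2033 - 1 = 2032: (p + p//4 - p//100 + p//400) mod 7 = (2032 + 508 - 20 + 5) mod 7 = 2525 mod 7 = 5 -> Saturday (Mon=0 ... Sun=6)
Days before February (Jan): 31; offset = 31 + 11 - 1 = 41
Weekday index = (5 + 41) mod 7 = 4

Day of the week: Friday


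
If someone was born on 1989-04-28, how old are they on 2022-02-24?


Birth: 1989-04-28
Reference: 2022-02-24
Year difference: 2022 - 1989 = 33
Birthday not yet reached in 2022, subtract 1

32 years old


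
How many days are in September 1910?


September 1910

30 days


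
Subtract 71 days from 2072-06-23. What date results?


Start: 2072-06-23, subtract 71 days
Back 23 days from June 23 reaches May 31, 2072 -> 48 left
May 2072 has 31 days -> back to April 30, 2072 -> 17 left
April 2072: 30 - 17 = 13 -> lands on April 13

Result: 2072-04-13


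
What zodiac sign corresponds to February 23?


Date: February 23
Conventional tropical zodiac dates: Pisces from February 19 onward; Aries starts March 21
February 23 falls within the Pisces range

Pisces


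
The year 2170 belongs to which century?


Century = (year - 1) // 100 + 1
= (2170 - 1) // 100 + 1
= 2169 // 100 + 1
= 21 + 1

22nd century


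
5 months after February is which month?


February is month 2
2 + 5 = 7

July


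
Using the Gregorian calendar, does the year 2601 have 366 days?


Gregorian leap year rule: divisible by 4, but not by 100, unless also by 400.
2601 is not divisible by 4 -> not a leap year

No


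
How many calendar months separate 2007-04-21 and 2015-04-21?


From April 2007 to April 2015
8 years * 12 = 96 months = 96

96 months


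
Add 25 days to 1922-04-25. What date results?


Start: 1922-04-25, add 25 days
April 1922 has 30 days: 30 - 25 = 5 days to April 30 -> 20 left
May 1922: 20 <= 31 -> lands on May 20

Result: 1922-05-20


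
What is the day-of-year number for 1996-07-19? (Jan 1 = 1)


Date: July 19, 1996
Days in months 1 through 6: 182
Plus 19 days in July

Day of year: 201


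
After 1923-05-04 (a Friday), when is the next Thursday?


Current: Friday
Target: Thursday
Days ahead: 6

Next Thursday: 1923-05-10


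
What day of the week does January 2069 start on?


Target: January 1, 2069
Anchor: Jan 1, 2069. With p = 2069 - 1 = 2068: (p + p//4 - p//100 + p//400) mod 7 = (2068 + 517 - 20 + 5) mod 7 = 2570 mod 7 = 1 -> Tuesday (Mon=0 ... Sun=6)
Offset from anchor: 0 days
Weekday index = (1 + 0) mod 7 = 1

Tuesday


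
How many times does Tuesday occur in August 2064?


August 2064 has 31 days
Anchor: Jan 1, 2064. With p = 2064 - 1 = 2063: (p + p//4 - p//100 + p//400) mod 7 = (2063 + 515 - 20 + 5) mod 7 = 2563 mod 7 = 1 -> Tuesday (Mon=0 ... Sun=6)
Days before August (Jan-Jul): 213; August 1 index = (1 + 213) mod 7 = 4 -> Friday
First Tuesday is August 5
Tuesdays: 5, 12, 19, 26

4 Tuesdays


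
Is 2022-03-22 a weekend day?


Anchor: Jan 1, 2022. With p = 2022 - 1 = 2021: (p + p//4 - p//100 + p//400) mod 7 = (2021 + 505 - 20 + 5) mod 7 = 2511 mod 7 = 5 -> Saturday (Mon=0 ... Sun=6)
Day of year: 81; offset = 80
Weekday index = (5 + 80) mod 7 = 1 -> Tuesday
Weekend days: Saturday, Sunday

No


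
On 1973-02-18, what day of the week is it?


Date: February 18, 1973
Anchor: Jan 1, 1973. With p = 1973 - 1 = 1972: (p + p//4 - p//100 + p//400) mod 7 = (1972 + 493 - 19 + 4) mod 7 = 2450 mod 7 = 0 -> Monday (Mon=0 ... Sun=6)
Days before February (Jan): 31; offset = 31 + 18 - 1 = 48
Weekday index = (0 + 48) mod 7 = 6

Day of the week: Sunday


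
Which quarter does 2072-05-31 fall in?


Month: May (month 5)
Q1: Jan-Mar, Q2: Apr-Jun, Q3: Jul-Sep, Q4: Oct-Dec

Q2


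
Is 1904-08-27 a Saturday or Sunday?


Anchor: Jan 1, 1904. With p = 1904 - 1 = 1903: (p + p//4 - p//100 + p//400) mod 7 = (1903 + 475 - 19 + 4) mod 7 = 2363 mod 7 = 4 -> Friday (Mon=0 ... Sun=6)
Day of year: 240; offset = 239
Weekday index = (4 + 239) mod 7 = 5 -> Saturday
Weekend days: Saturday, Sunday

Yes


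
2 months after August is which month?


August is month 8
8 + 2 = 10

October


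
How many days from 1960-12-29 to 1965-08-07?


From 1960-12-29 to 1965-08-07
1960-12-29: days before December = 31 + 29 + 31 + 30 + 31 + 30 + 31 + 31 + 30 + 31 + 30 = 335 (1960 is a leap year); day of year = 335 + 29 = 364
1965-08-07: days before August = 31 + 28 + 31 + 30 + 31 + 30 + 31 = 212 (1965 is not a leap year); day of year = 212 + 7 = 219
Rest of 1960: 366 - 364 = 2
Full years 1961 (365), 1962 (365), 1963 (365), 1964 (366): 1461
Total = 2 + 1461 + 219 = 1682

1682 days


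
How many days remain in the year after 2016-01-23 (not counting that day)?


Day of year: 23 of 366
Remaining = 366 - 23

343 days


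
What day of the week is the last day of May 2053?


May 2053 has 31 days
Anchor: Jan 1, 2053. With p = 2053 - 1 = 2052: (p + p//4 - p//100 + p//400) mod 7 = (2052 + 513 - 20 + 5) mod 7 = 2550 mod 7 = 2 -> Wednesday (Mon=0 ... Sun=6)
Days before May (Jan-Apr): 120; May 1 index = (2 + 120) mod 7 = 3 -> Thursday
Last day offset: 31 - 1 = 30 days
Weekday index = (3 + 30) mod 7 = 5

Saturday, May 31


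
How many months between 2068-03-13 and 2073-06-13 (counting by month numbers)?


From March 2068 to June 2073
5 years * 12 = 60 months, plus 3 months = 63

63 months


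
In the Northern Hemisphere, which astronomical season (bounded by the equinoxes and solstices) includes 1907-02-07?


Date: February 7
Astronomical Winter (approx.; exact equinox/solstice day varies by year): December 21 to March 19
February 7 falls within the Winter window

Winter


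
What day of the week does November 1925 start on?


Target: November 1, 1925
Anchor: Jan 1, 1925. With p = 1925 - 1 = 1924: (p + p//4 - p//100 + p//400) mod 7 = (1924 + 481 - 19 + 4) mod 7 = 2390 mod 7 = 3 -> Thursday (Mon=0 ... Sun=6)
Days before November (Jan-Oct): 304 days
Weekday index = (3 + 304) mod 7 = 6

Sunday


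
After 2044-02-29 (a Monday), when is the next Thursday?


Current: Monday
Target: Thursday
Days ahead: 3

Next Thursday: 2044-03-03


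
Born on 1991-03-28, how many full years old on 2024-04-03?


Birth: 1991-03-28
Reference: 2024-04-03
Year difference: 2024 - 1991 = 33

33 years old


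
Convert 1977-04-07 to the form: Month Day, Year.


ISO 1977-04-07 parses as year=1977, month=04, day=07
Month 4 -> April

April 7, 1977


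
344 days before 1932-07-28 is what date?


Start: 1932-07-28, subtract 344 days
Back 28 days from July 28 reaches June 30, 1932 -> 316 left
June 1932 has 30 days -> back to May 31, 1932 -> 286 left
May 1932 has 31 days -> back to April 30, 1932 -> 255 left
April 1932 has 30 days -> back to March 31, 1932 -> 225 left
March 1932 has 31 days -> back to February 29, 1932 -> 194 left
February 1932 has 29 days -> back to January 31, 1932 -> 165 left
January 1932 has 31 days -> back to December 31, 1931 -> 134 left
December 1931 has 31 days -> back to November 30, 1931 -> 103 left
November 1931 has 30 days -> back to October 31, 1931 -> 73 left
October 1931 has 31 days -> back to September 30, 1931 -> 42 left
September 1931 has 30 days -> back to August 31, 1931 -> 12 left
August 1931: 31 - 12 = 19 -> lands on August 19

Result: 1931-08-19


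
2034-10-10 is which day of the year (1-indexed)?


Date: October 10, 2034
Days in months 1 through 9: 273
Plus 10 days in October

Day of year: 283


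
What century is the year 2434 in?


Century = (year - 1) // 100 + 1
= (2434 - 1) // 100 + 1
= 2433 // 100 + 1
= 24 + 1

25th century


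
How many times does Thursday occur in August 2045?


August 2045 has 31 days
Anchor: Jan 1, 2045. With p = 2045 - 1 = 2044: (p + p//4 - p//100 + p//400) mod 7 = (2044 + 511 - 20 + 5) mod 7 = 2540 mod 7 = 6 -> Sunday (Mon=0 ... Sun=6)
Days before August (Jan-Jul): 212; August 1 index = (6 + 212) mod 7 = 1 -> Tuesday
First Thursday is August 3
Thursdays: 3, 10, 17, 24, 31

5 Thursdays


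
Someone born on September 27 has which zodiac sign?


Date: September 27
Conventional tropical zodiac dates: Libra from September 23 onward; Scorpio starts October 23
September 27 falls within the Libra range

Libra


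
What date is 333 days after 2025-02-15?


Start: 2025-02-15, add 333 days
February 2025 has 28 days: 28 - 15 = 13 days to February 28 -> 320 left
March 2025 has 31 days -> 289 left
April 2025 has 30 days -> 259 left
May 2025 has 31 days -> 228 left
June 2025 has 30 days -> 198 left
July 2025 has 31 days -> 167 left
August 2025 has 31 days -> 136 left
September 2025 has 30 days -> 106 left
October 2025 has 31 days -> 75 left
November 2025 has 30 days -> 45 left
December 2025 has 31 days -> 14 left
January 2026: 14 <= 31 -> lands on January 14

Result: 2026-01-14


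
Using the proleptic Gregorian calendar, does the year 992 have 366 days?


Gregorian leap year rule: divisible by 4, but not by 100, unless also by 400.
992 is divisible by 4 but not 100 -> leap year

Yes


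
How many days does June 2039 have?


June 2039

30 days


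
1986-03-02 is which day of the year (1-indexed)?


Date: March 2, 1986
Days in months 1 through 2: 59
Plus 2 days in March

Day of year: 61


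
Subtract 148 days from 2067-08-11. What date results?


Start: 2067-08-11, subtract 148 days
Back 11 days from August 11 reaches July 31, 2067 -> 137 left
July 2067 has 31 days -> back to June 30, 2067 -> 106 left
June 2067 has 30 days -> back to May 31, 2067 -> 76 left
May 2067 has 31 days -> back to April 30, 2067 -> 45 left
April 2067 has 30 days -> back to March 31, 2067 -> 15 left
March 2067: 31 - 15 = 16 -> lands on March 16

Result: 2067-03-16


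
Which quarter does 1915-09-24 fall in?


Month: September (month 9)
Q1: Jan-Mar, Q2: Apr-Jun, Q3: Jul-Sep, Q4: Oct-Dec

Q3


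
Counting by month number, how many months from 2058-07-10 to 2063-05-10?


From July 2058 to May 2063
5 years * 12 = 60 months, minus 2 months = 58

58 months


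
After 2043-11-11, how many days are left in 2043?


Day of year: 315 of 365
Remaining = 365 - 315

50 days


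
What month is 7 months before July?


July is month 7
7 - 7 = 0; wrap: 0 + 12 = 12

December


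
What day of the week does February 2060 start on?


Target: February 1, 2060
Anchor: Jan 1, 2060. With p = 2060 - 1 = 2059: (p + p//4 - p//100 + p//400) mod 7 = (2059 + 514 - 20 + 5) mod 7 = 2558 mod 7 = 3 -> Thursday (Mon=0 ... Sun=6)
Days before February (Jan): 31 days
Weekday index = (3 + 31) mod 7 = 6

Sunday


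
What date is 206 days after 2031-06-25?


Start: 2031-06-25, add 206 days
June 2031 has 30 days: 30 - 25 = 5 days to June 30 -> 201 left
July 2031 has 31 days -> 170 left
August 2031 has 31 days -> 139 left
September 2031 has 30 days -> 109 left
October 2031 has 31 days -> 78 left
November 2031 has 30 days -> 48 left
December 2031 has 31 days -> 17 left
January 2032: 17 <= 31 -> lands on January 17

Result: 2032-01-17


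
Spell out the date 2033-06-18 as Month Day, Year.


ISO 2033-06-18 parses as year=2033, month=06, day=18
Month 6 -> June

June 18, 2033


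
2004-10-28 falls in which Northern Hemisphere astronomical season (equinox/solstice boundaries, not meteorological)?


Date: October 28
Astronomical Autumn (approx.; exact equinox/solstice day varies by year): September 22 to December 20
October 28 falls within the Autumn window

Autumn


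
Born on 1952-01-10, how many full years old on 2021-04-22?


Birth: 1952-01-10
Reference: 2021-04-22
Year difference: 2021 - 1952 = 69

69 years old


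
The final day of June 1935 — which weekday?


June 1935 has 30 days
Anchor: Jan 1, 1935. With p = 1935 - 1 = 1934: (p + p//4 - p//100 + p//400) mod 7 = (1934 + 483 - 19 + 4) mod 7 = 2402 mod 7 = 1 -> Tuesday (Mon=0 ... Sun=6)
Days before June (Jan-May): 151; June 1 index = (1 + 151) mod 7 = 5 -> Saturday
Last day offset: 30 - 1 = 29 days
Weekday index = (5 + 29) mod 7 = 6

Sunday, June 30


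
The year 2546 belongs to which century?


Century = (year - 1) // 100 + 1
= (2546 - 1) // 100 + 1
= 2545 // 100 + 1
= 25 + 1

26th century


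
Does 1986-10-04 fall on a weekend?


Anchor: Jan 1, 1986. With p = 1986 - 1 = 1985: (p + p//4 - p//100 + p//400) mod 7 = (1985 + 496 - 19 + 4) mod 7 = 2466 mod 7 = 2 -> Wednesday (Mon=0 ... Sun=6)
Day of year: 277; offset = 276
Weekday index = (2 + 276) mod 7 = 5 -> Saturday
Weekend days: Saturday, Sunday

Yes


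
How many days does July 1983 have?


July 1983

31 days


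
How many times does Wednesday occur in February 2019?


February 2019 has 28 days
Anchor: Jan 1, 2019. With p = 2019 - 1 = 2018: (p + p//4 - p//100 + p//400) mod 7 = (2018 + 504 - 20 + 5) mod 7 = 2507 mod 7 = 1 -> Tuesday (Mon=0 ... Sun=6)
Days before February (Jan): 31; February 1 index = (1 + 31) mod 7 = 4 -> Friday
First Wednesday is February 6
Wednesdays: 6, 13, 20, 27

4 Wednesdays


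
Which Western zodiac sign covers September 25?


Date: September 25
Conventional tropical zodiac dates: Libra from September 23 onward; Scorpio starts October 23
September 25 falls within the Libra range

Libra


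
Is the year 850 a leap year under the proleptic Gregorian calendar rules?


Gregorian leap year rule: divisible by 4, but not by 100, unless also by 400.
850 is not divisible by 4 -> not a leap year

No


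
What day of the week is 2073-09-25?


Date: September 25, 2073
Anchor: Jan 1, 2073. With p = 2073 - 1 = 2072: (p + p//4 - p//100 + p//400) mod 7 = (2072 + 518 - 20 + 5) mod 7 = 2575 mod 7 = 6 -> Sunday (Mon=0 ... Sun=6)
Days before September (Jan-Aug): 243; offset = 243 + 25 - 1 = 267
Weekday index = (6 + 267) mod 7 = 0

Day of the week: Monday


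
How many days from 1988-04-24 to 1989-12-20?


From 1988-04-24 to 1989-12-20
1988-04-24: days before April = 31 + 29 + 31 = 91 (1988 is a leap year); day of year = 91 + 24 = 115
1989-12-20: days before December = 31 + 28 + 31 + 30 + 31 + 30 + 31 + 31 + 30 + 31 + 30 = 334 (1989 is not a leap year); day of year = 334 + 20 = 354
Rest of 1988: 366 - 115 = 251
Total = 251 + 354 = 605

605 days


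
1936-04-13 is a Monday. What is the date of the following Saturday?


Current: Monday
Target: Saturday
Days ahead: 5

Next Saturday: 1936-04-18


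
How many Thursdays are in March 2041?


March 2041 has 31 days
Anchor: Jan 1, 2041. With p = 2041 - 1 = 2040: (p + p//4 - p//100 + p//400) mod 7 = (2040 + 510 - 20 + 5) mod 7 = 2535 mod 7 = 1 -> Tuesday (Mon=0 ... Sun=6)
Days before March (Jan-Feb): 59; March 1 index = (1 + 59) mod 7 = 4 -> Friday
First Thursday is March 7
Thursdays: 7, 14, 21, 28

4 Thursdays


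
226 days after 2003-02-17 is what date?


Start: 2003-02-17, add 226 days
February 2003 has 28 days: 28 - 17 = 11 days to February 28 -> 215 left
March 2003 has 31 days -> 184 left
April 2003 has 30 days -> 154 left
May 2003 has 31 days -> 123 left
June 2003 has 30 days -> 93 left
July 2003 has 31 days -> 62 left
August 2003 has 31 days -> 31 left
September 2003 has 30 days -> 1 left
October 2003: 1 <= 31 -> lands on October 1

Result: 2003-10-01


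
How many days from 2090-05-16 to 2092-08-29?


From 2090-05-16 to 2092-08-29
2090-05-16: days before May = 31 + 28 + 31 + 30 = 120 (2090 is not a leap year); day of year = 120 + 16 = 136
2092-08-29: days before August = 31 + 29 + 31 + 30 + 31 + 30 + 31 = 213 (2092 is a leap year); day of year = 213 + 29 = 242
Rest of 2090: 365 - 136 = 229
Full years 2091 (365): 365
Total = 229 + 365 + 242 = 836

836 days


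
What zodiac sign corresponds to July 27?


Date: July 27
Conventional tropical zodiac dates: Leo from July 23 onward; Virgo starts August 23
July 27 falls within the Leo range

Leo


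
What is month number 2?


Month 2 of 12

February


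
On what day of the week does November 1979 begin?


Target: November 1, 1979
Anchor: Jan 1, 1979. With p = 1979 - 1 = 1978: (p + p//4 - p//100 + p//400) mod 7 = (1978 + 494 - 19 + 4) mod 7 = 2457 mod 7 = 0 -> Monday (Mon=0 ... Sun=6)
Days before November (Jan-Oct): 304 days
Weekday index = (0 + 304) mod 7 = 3

Thursday


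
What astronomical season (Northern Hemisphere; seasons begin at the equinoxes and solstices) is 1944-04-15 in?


Date: April 15
Astronomical Spring (approx.; exact equinox/solstice day varies by year): March 20 to June 20
April 15 falls within the Spring window

Spring


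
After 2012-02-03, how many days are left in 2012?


Day of year: 34 of 366
Remaining = 366 - 34

332 days


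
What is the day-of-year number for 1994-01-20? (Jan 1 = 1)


Date: January 20, 1994
No months before January
Plus 20 days in January

Day of year: 20
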